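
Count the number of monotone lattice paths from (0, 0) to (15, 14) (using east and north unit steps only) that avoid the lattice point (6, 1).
Number of paths = 74076820

Total paths from (0, 0) to (15, 14): C(29, 15) = 77558760. Paths through (6, 1): (paths (0, 0) → (6, 1)) × (paths (6, 1) → (15, 14)) = C(7, 6) · C(22, 9) = 7 · 497420 = 3481940. Avoidance count = 77558760 − 3481940 = 74076820.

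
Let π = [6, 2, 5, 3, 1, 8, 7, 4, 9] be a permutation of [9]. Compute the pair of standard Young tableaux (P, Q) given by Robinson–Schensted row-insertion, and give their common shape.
P = [1, 3, 4, 9] / [2, 7] / [5, 8] / [6];  Q = [1, 3, 6, 9] / [2, 7] / [4, 8] / [5];  common shape = (4, 2, 2, 1)

Row-insert the values π_1, π_2, … into P one at a time, bumping the leftmost entry strictly greater than the inserted value down to the next row. The recording tableau Q records, in position (i, j), the step at which that cell was added to P.
  Insert 6 (step 1): P = [6];  Q = [1]
  Insert 2 (step 2): P = [2] / [6];  Q = [1] / [2]
  Insert 5 (step 3): P = [2, 5] / [6];  Q = [1, 3] / [2]
  Insert 3 (step 4): P = [2, 3] / [5] / [6];  Q = [1, 3] / [2] / [4]
  Insert 1 (step 5): P = [1, 3] / [2] / [5] / [6];  Q = [1, 3] / [2] / [4] / [5]
  Insert 8 (step 6): P = [1, 3, 8] / [2] / [5] / [6];  Q = [1, 3, 6] / [2] / [4] / [5]
  Insert 7 (step 7): P = [1, 3, 7] / [2, 8] / [5] / [6];  Q = [1, 3, 6] / [2, 7] / [4] / [5]
  Insert 4 (step 8): P = [1, 3, 4] / [2, 7] / [5, 8] / [6];  Q = [1, 3, 6] / [2, 7] / [4, 8] / [5]
  Insert 9 (step 9): P = [1, 3, 4, 9] / [2, 7] / [5, 8] / [6];  Q = [1, 3, 6, 9] / [2, 7] / [4, 8] / [5]
Final shape: (4, 2, 2, 1).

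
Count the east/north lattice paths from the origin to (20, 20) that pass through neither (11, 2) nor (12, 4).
Number of paths = 136314499464

Inclusion–exclusion. Total paths: C(40, 20) = 137846528820. Through P₁: C(13, 11)·C(27, 9) = 365572350. Through P₂: C(16, 12)·C(24, 8) = 1338557220. Since P₁ is strictly southwest of P₂, a monotone path through both must visit P₁ then P₂; paths through both = C(13, 11)·C(3, 1)·C(24, 8) = 172100214. Avoid both = 137846528820 − 365572350 − 1338557220 + 172100214 = 136314499464.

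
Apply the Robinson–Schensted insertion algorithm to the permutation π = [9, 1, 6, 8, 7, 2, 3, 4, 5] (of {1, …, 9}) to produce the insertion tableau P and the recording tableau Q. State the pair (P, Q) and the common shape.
P = [1, 2, 3, 4, 5] / [6, 7] / [8] / [9];  Q = [1, 3, 4, 8, 9] / [2, 7] / [5] / [6];  common shape = (5, 2, 1, 1)

Row-insert the values π_1, π_2, … into P one at a time, bumping the leftmost entry strictly greater than the inserted value down to the next row. The recording tableau Q records, in position (i, j), the step at which that cell was added to P.
  Insert 9 (step 1): P = [9];  Q = [1]
  Insert 1 (step 2): P = [1] / [9];  Q = [1] / [2]
  Insert 6 (step 3): P = [1, 6] / [9];  Q = [1, 3] / [2]
  Insert 8 (step 4): P = [1, 6, 8] / [9];  Q = [1, 3, 4] / [2]
  Insert 7 (step 5): P = [1, 6, 7] / [8] / [9];  Q = [1, 3, 4] / [2] / [5]
  Insert 2 (step 6): P = [1, 2, 7] / [6] / [8] / [9];  Q = [1, 3, 4] / [2] / [5] / [6]
  Insert 3 (step 7): P = [1, 2, 3] / [6, 7] / [8] / [9];  Q = [1, 3, 4] / [2, 7] / [5] / [6]
  Insert 4 (step 8): P = [1, 2, 3, 4] / [6, 7] / [8] / [9];  Q = [1, 3, 4, 8] / [2, 7] / [5] / [6]
  Insert 5 (step 9): P = [1, 2, 3, 4, 5] / [6, 7] / [8] / [9];  Q = [1, 3, 4, 8, 9] / [2, 7] / [5] / [6]
Final shape: (5, 2, 1, 1).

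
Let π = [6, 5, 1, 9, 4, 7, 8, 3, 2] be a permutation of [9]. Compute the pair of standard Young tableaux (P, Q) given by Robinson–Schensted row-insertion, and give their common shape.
P = [1, 2, 7, 8] / [3, 9] / [4] / [5] / [6];  Q = [1, 4, 6, 7] / [2, 5] / [3] / [8] / [9];  common shape = (4, 2, 1, 1, 1)

Row-insert the values π_1, π_2, … into P one at a time, bumping the leftmost entry strictly greater than the inserted value down to the next row. The recording tableau Q records, in position (i, j), the step at which that cell was added to P.
  Insert 6 (step 1): P = [6];  Q = [1]
  Insert 5 (step 2): P = [5] / [6];  Q = [1] / [2]
  Insert 1 (step 3): P = [1] / [5] / [6];  Q = [1] / [2] / [3]
  Insert 9 (step 4): P = [1, 9] / [5] / [6];  Q = [1, 4] / [2] / [3]
  Insert 4 (step 5): P = [1, 4] / [5, 9] / [6];  Q = [1, 4] / [2, 5] / [3]
  Insert 7 (step 6): P = [1, 4, 7] / [5, 9] / [6];  Q = [1, 4, 6] / [2, 5] / [3]
  Insert 8 (step 7): P = [1, 4, 7, 8] / [5, 9] / [6];  Q = [1, 4, 6, 7] / [2, 5] / [3]
  Insert 3 (step 8): P = [1, 3, 7, 8] / [4, 9] / [5] / [6];  Q = [1, 4, 6, 7] / [2, 5] / [3] / [8]
  Insert 2 (step 9): P = [1, 2, 7, 8] / [3, 9] / [4] / [5] / [6];  Q = [1, 4, 6, 7] / [2, 5] / [3] / [8] / [9]
Final shape: (4, 2, 1, 1, 1).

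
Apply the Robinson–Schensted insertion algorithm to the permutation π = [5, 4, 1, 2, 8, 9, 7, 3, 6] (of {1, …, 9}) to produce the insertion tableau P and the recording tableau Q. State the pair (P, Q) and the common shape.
P = [1, 2, 3, 6] / [4, 7, 9] / [5, 8];  Q = [1, 4, 5, 6] / [2, 7, 9] / [3, 8];  common shape = (4, 3, 2)

Row-insert the values π_1, π_2, … into P one at a time, bumping the leftmost entry strictly greater than the inserted value down to the next row. The recording tableau Q records, in position (i, j), the step at which that cell was added to P.
  Insert 5 (step 1): P = [5];  Q = [1]
  Insert 4 (step 2): P = [4] / [5];  Q = [1] / [2]
  Insert 1 (step 3): P = [1] / [4] / [5];  Q = [1] / [2] / [3]
  Insert 2 (step 4): P = [1, 2] / [4] / [5];  Q = [1, 4] / [2] / [3]
  Insert 8 (step 5): P = [1, 2, 8] / [4] / [5];  Q = [1, 4, 5] / [2] / [3]
  Insert 9 (step 6): P = [1, 2, 8, 9] / [4] / [5];  Q = [1, 4, 5, 6] / [2] / [3]
  Insert 7 (step 7): P = [1, 2, 7, 9] / [4, 8] / [5];  Q = [1, 4, 5, 6] / [2, 7] / [3]
  Insert 3 (step 8): P = [1, 2, 3, 9] / [4, 7] / [5, 8];  Q = [1, 4, 5, 6] / [2, 7] / [3, 8]
  Insert 6 (step 9): P = [1, 2, 3, 6] / [4, 7, 9] / [5, 8];  Q = [1, 4, 5, 6] / [2, 7, 9] / [3, 8]
Final shape: (4, 3, 2).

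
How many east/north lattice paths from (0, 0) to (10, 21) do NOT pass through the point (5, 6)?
Number of paths = 37189317

Total paths from (0, 0) to (10, 21): C(31, 10) = 44352165. Paths through (5, 6): (paths (0, 0) → (5, 6)) × (paths (5, 6) → (10, 21)) = C(11, 5) · C(20, 5) = 462 · 15504 = 7162848. Avoidance count = 44352165 − 7162848 = 37189317.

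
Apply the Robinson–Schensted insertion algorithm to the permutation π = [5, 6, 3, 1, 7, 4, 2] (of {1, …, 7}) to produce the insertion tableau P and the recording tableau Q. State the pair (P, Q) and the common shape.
P = [1, 2, 7] / [3, 4] / [5, 6];  Q = [1, 2, 5] / [3, 6] / [4, 7];  common shape = (3, 2, 2)

Row-insert the values π_1, π_2, … into P one at a time, bumping the leftmost entry strictly greater than the inserted value down to the next row. The recording tableau Q records, in position (i, j), the step at which that cell was added to P.
  Insert 5 (step 1): P = [5];  Q = [1]
  Insert 6 (step 2): P = [5, 6];  Q = [1, 2]
  Insert 3 (step 3): P = [3, 6] / [5];  Q = [1, 2] / [3]
  Insert 1 (step 4): P = [1, 6] / [3] / [5];  Q = [1, 2] / [3] / [4]
  Insert 7 (step 5): P = [1, 6, 7] / [3] / [5];  Q = [1, 2, 5] / [3] / [4]
  Insert 4 (step 6): P = [1, 4, 7] / [3, 6] / [5];  Q = [1, 2, 5] / [3, 6] / [4]
  Insert 2 (step 7): P = [1, 2, 7] / [3, 4] / [5, 6];  Q = [1, 2, 5] / [3, 6] / [4, 7]
Final shape: (3, 2, 2).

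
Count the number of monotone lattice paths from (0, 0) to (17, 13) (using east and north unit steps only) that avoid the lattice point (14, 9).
Number of paths = 91158200

Total paths from (0, 0) to (17, 13): C(30, 17) = 119759850. Paths through (14, 9): (paths (0, 0) → (14, 9)) × (paths (14, 9) → (17, 13)) = C(23, 14) · C(7, 3) = 817190 · 35 = 28601650. Avoidance count = 119759850 − 28601650 = 91158200.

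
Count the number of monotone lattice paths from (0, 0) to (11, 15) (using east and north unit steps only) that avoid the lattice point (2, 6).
Number of paths = 6364800

Total paths from (0, 0) to (11, 15): C(26, 11) = 7726160. Paths through (2, 6): (paths (0, 0) → (2, 6)) × (paths (2, 6) → (11, 15)) = C(8, 2) · C(18, 9) = 28 · 48620 = 1361360. Avoidance count = 7726160 − 1361360 = 6364800.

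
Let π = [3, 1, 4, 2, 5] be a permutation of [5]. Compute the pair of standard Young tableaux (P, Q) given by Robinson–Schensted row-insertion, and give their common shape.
P = [1, 2, 5] / [3, 4];  Q = [1, 3, 5] / [2, 4];  common shape = (3, 2)

Row-insert the values π_1, π_2, … into P one at a time, bumping the leftmost entry strictly greater than the inserted value down to the next row. The recording tableau Q records, in position (i, j), the step at which that cell was added to P.
  Insert 3 (step 1): P = [3];  Q = [1]
  Insert 1 (step 2): P = [1] / [3];  Q = [1] / [2]
  Insert 4 (step 3): P = [1, 4] / [3];  Q = [1, 3] / [2]
  Insert 2 (step 4): P = [1, 2] / [3, 4];  Q = [1, 3] / [2, 4]
  Insert 5 (step 5): P = [1, 2, 5] / [3, 4];  Q = [1, 3, 5] / [2, 4]
Final shape: (3, 2).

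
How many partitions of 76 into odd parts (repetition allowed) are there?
p_odd(76) = 53250

Enumerate partitions using only odd parts via the recurrence o(n, m) = o(n, m−2) + o(n−m, m) over odd m, starting from the largest odd part ≤ n. This gives p_odd(76) = 53250. (Euler's theorem: equals the count of distinct-part partitions.)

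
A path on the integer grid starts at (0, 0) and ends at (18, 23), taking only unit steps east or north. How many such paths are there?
Number of paths = 202112640600

A monotone lattice path from (0, 0) to (18, 23) consists of 18 east steps and 23 north steps in some order, so it is determined by which 18 of the 41 steps are east. The count is C(41, 18) = 202112640600.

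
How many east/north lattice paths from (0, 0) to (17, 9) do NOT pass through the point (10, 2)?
Number of paths = 2898038

Total paths from (0, 0) to (17, 9): C(26, 17) = 3124550. Paths through (10, 2): (paths (0, 0) → (10, 2)) × (paths (10, 2) → (17, 9)) = C(12, 10) · C(14, 7) = 66 · 3432 = 226512. Avoidance count = 3124550 − 226512 = 2898038.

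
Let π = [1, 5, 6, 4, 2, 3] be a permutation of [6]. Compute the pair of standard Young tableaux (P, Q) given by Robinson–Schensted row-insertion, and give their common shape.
P = [1, 2, 3] / [4, 6] / [5];  Q = [1, 2, 3] / [4, 6] / [5];  common shape = (3, 2, 1)

Row-insert the values π_1, π_2, … into P one at a time, bumping the leftmost entry strictly greater than the inserted value down to the next row. The recording tableau Q records, in position (i, j), the step at which that cell was added to P.
  Insert 1 (step 1): P = [1];  Q = [1]
  Insert 5 (step 2): P = [1, 5];  Q = [1, 2]
  Insert 6 (step 3): P = [1, 5, 6];  Q = [1, 2, 3]
  Insert 4 (step 4): P = [1, 4, 6] / [5];  Q = [1, 2, 3] / [4]
  Insert 2 (step 5): P = [1, 2, 6] / [4] / [5];  Q = [1, 2, 3] / [4] / [5]
  Insert 3 (step 6): P = [1, 2, 3] / [4, 6] / [5];  Q = [1, 2, 3] / [4, 6] / [5]
Final shape: (3, 2, 1).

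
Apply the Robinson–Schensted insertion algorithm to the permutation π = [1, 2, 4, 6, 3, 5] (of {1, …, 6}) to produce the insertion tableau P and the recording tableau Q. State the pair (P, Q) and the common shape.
P = [1, 2, 3, 5] / [4, 6];  Q = [1, 2, 3, 4] / [5, 6];  common shape = (4, 2)

Row-insert the values π_1, π_2, … into P one at a time, bumping the leftmost entry strictly greater than the inserted value down to the next row. The recording tableau Q records, in position (i, j), the step at which that cell was added to P.
  Insert 1 (step 1): P = [1];  Q = [1]
  Insert 2 (step 2): P = [1, 2];  Q = [1, 2]
  Insert 4 (step 3): P = [1, 2, 4];  Q = [1, 2, 3]
  Insert 6 (step 4): P = [1, 2, 4, 6];  Q = [1, 2, 3, 4]
  Insert 3 (step 5): P = [1, 2, 3, 6] / [4];  Q = [1, 2, 3, 4] / [5]
  Insert 5 (step 6): P = [1, 2, 3, 5] / [4, 6];  Q = [1, 2, 3, 4] / [5, 6]
Final shape: (4, 2).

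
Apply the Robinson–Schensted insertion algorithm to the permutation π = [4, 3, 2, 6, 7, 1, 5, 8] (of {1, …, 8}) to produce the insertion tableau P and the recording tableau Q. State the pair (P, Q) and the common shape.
P = [1, 5, 7, 8] / [2, 6] / [3] / [4];  Q = [1, 4, 5, 8] / [2, 7] / [3] / [6];  common shape = (4, 2, 1, 1)

Row-insert the values π_1, π_2, … into P one at a time, bumping the leftmost entry strictly greater than the inserted value down to the next row. The recording tableau Q records, in position (i, j), the step at which that cell was added to P.
  Insert 4 (step 1): P = [4];  Q = [1]
  Insert 3 (step 2): P = [3] / [4];  Q = [1] / [2]
  Insert 2 (step 3): P = [2] / [3] / [4];  Q = [1] / [2] / [3]
  Insert 6 (step 4): P = [2, 6] / [3] / [4];  Q = [1, 4] / [2] / [3]
  Insert 7 (step 5): P = [2, 6, 7] / [3] / [4];  Q = [1, 4, 5] / [2] / [3]
  Insert 1 (step 6): P = [1, 6, 7] / [2] / [3] / [4];  Q = [1, 4, 5] / [2] / [3] / [6]
  Insert 5 (step 7): P = [1, 5, 7] / [2, 6] / [3] / [4];  Q = [1, 4, 5] / [2, 7] / [3] / [6]
  Insert 8 (step 8): P = [1, 5, 7, 8] / [2, 6] / [3] / [4];  Q = [1, 4, 5, 8] / [2, 7] / [3] / [6]
Final shape: (4, 2, 1, 1).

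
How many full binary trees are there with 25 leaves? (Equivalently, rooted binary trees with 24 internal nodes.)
C_24 = 1289904147324

These full binary trees are counted by the Catalan number C_n = (1/(n + 1)) · C(2n, n). For n = 24: C_24 = (1/25) · C(48, 24) = 32247603683100/25 = 1289904147324.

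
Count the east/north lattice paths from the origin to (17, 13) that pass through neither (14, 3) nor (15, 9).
Number of paths = 100024210

Inclusion–exclusion. Total paths: C(30, 17) = 119759850. Through P₁: C(17, 14)·C(13, 3) = 194480. Through P₂: C(24, 15)·C(6, 2) = 19612560. Since P₁ is strictly southwest of P₂, a monotone path through both must visit P₁ then P₂; paths through both = C(17, 14)·C(7, 1)·C(6, 2) = 71400. Avoid both = 119759850 − 194480 − 19612560 + 71400 = 100024210.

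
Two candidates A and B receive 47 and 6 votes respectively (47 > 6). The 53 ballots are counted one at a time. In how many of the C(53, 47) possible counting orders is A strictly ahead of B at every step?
Strict-lead orderings = 17759560

Total orderings of the 53 votes with 47 for A: C(53, 47) = 22957480. By the Bertrand ballot formula (Cycle Lemma / reflection principle), the number of orderings in which A is strictly ahead of B throughout is (p − q)/(p + q) · C(p + q, p) = (47 − 6)/(47 + 6) · 22957480 = 17759560.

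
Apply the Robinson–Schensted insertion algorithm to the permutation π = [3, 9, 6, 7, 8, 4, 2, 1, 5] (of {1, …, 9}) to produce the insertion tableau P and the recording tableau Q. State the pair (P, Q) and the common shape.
P = [1, 4, 5, 8] / [2, 7] / [3] / [6] / [9];  Q = [1, 2, 4, 5] / [3, 9] / [6] / [7] / [8];  common shape = (4, 2, 1, 1, 1)

Row-insert the values π_1, π_2, … into P one at a time, bumping the leftmost entry strictly greater than the inserted value down to the next row. The recording tableau Q records, in position (i, j), the step at which that cell was added to P.
  Insert 3 (step 1): P = [3];  Q = [1]
  Insert 9 (step 2): P = [3, 9];  Q = [1, 2]
  Insert 6 (step 3): P = [3, 6] / [9];  Q = [1, 2] / [3]
  Insert 7 (step 4): P = [3, 6, 7] / [9];  Q = [1, 2, 4] / [3]
  Insert 8 (step 5): P = [3, 6, 7, 8] / [9];  Q = [1, 2, 4, 5] / [3]
  Insert 4 (step 6): P = [3, 4, 7, 8] / [6] / [9];  Q = [1, 2, 4, 5] / [3] / [6]
  Insert 2 (step 7): P = [2, 4, 7, 8] / [3] / [6] / [9];  Q = [1, 2, 4, 5] / [3] / [6] / [7]
  Insert 1 (step 8): P = [1, 4, 7, 8] / [2] / [3] / [6] / [9];  Q = [1, 2, 4, 5] / [3] / [6] / [7] / [8]
  Insert 5 (step 9): P = [1, 4, 5, 8] / [2, 7] / [3] / [6] / [9];  Q = [1, 2, 4, 5] / [3, 9] / [6] / [7] / [8]
Final shape: (4, 2, 1, 1, 1).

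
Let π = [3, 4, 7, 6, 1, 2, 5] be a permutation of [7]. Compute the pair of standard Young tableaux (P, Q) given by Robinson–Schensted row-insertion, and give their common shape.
P = [1, 2, 5] / [3, 4, 6] / [7];  Q = [1, 2, 3] / [4, 6, 7] / [5];  common shape = (3, 3, 1)

Row-insert the values π_1, π_2, … into P one at a time, bumping the leftmost entry strictly greater than the inserted value down to the next row. The recording tableau Q records, in position (i, j), the step at which that cell was added to P.
  Insert 3 (step 1): P = [3];  Q = [1]
  Insert 4 (step 2): P = [3, 4];  Q = [1, 2]
  Insert 7 (step 3): P = [3, 4, 7];  Q = [1, 2, 3]
  Insert 6 (step 4): P = [3, 4, 6] / [7];  Q = [1, 2, 3] / [4]
  Insert 1 (step 5): P = [1, 4, 6] / [3] / [7];  Q = [1, 2, 3] / [4] / [5]
  Insert 2 (step 6): P = [1, 2, 6] / [3, 4] / [7];  Q = [1, 2, 3] / [4, 6] / [5]
  Insert 5 (step 7): P = [1, 2, 5] / [3, 4, 6] / [7];  Q = [1, 2, 3] / [4, 6, 7] / [5]
Final shape: (3, 3, 1).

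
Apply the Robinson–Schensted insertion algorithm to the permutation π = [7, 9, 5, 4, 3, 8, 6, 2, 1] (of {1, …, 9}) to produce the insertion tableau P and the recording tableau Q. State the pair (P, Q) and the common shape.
P = [1, 6] / [2, 8] / [3, 9] / [4] / [5] / [7];  Q = [1, 2] / [3, 6] / [4, 7] / [5] / [8] / [9];  common shape = (2, 2, 2, 1, 1, 1)

Row-insert the values π_1, π_2, … into P one at a time, bumping the leftmost entry strictly greater than the inserted value down to the next row. The recording tableau Q records, in position (i, j), the step at which that cell was added to P.
  Insert 7 (step 1): P = [7];  Q = [1]
  Insert 9 (step 2): P = [7, 9];  Q = [1, 2]
  Insert 5 (step 3): P = [5, 9] / [7];  Q = [1, 2] / [3]
  Insert 4 (step 4): P = [4, 9] / [5] / [7];  Q = [1, 2] / [3] / [4]
  Insert 3 (step 5): P = [3, 9] / [4] / [5] / [7];  Q = [1, 2] / [3] / [4] / [5]
  Insert 8 (step 6): P = [3, 8] / [4, 9] / [5] / [7];  Q = [1, 2] / [3, 6] / [4] / [5]
  Insert 6 (step 7): P = [3, 6] / [4, 8] / [5, 9] / [7];  Q = [1, 2] / [3, 6] / [4, 7] / [5]
  Insert 2 (step 8): P = [2, 6] / [3, 8] / [4, 9] / [5] / [7];  Q = [1, 2] / [3, 6] / [4, 7] / [5] / [8]
  Insert 1 (step 9): P = [1, 6] / [2, 8] / [3, 9] / [4] / [5] / [7];  Q = [1, 2] / [3, 6] / [4, 7] / [5] / [8] / [9]
Final shape: (2, 2, 2, 1, 1, 1).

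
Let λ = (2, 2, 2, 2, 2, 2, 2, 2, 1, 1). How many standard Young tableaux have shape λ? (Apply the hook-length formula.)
# SYT of shape (2, 2, 2, 2, 2, 2, 2, 2, 1, 1) = 11934

Hook-length formula: f^λ = n! / Π hook(c), product over all cells c of the Young diagram. For λ = (2, 2, 2, 2, 2, 2, 2, 2, 1, 1), n = 18 boxes. Hook lengths by row (left-to-right, top-to-bottom): [11, 8]; [10, 7]; [9, 6]; [8, 5]; [7, 4]; [6, 3]; [5, 2]; [4, 1]; [2]; [1]. Product of hooks = 536481792000. So f^λ = 18! / 536481792000 = 6402373705728000 / 536481792000 = 11934.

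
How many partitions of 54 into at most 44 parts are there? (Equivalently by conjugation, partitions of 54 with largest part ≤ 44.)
p(54, parts ≤ 44) = 386058

Use the recurrence p(n, m) = p(n, m−1) + p(n−m, m): either the largest part is < m (count p(n, m−1)) or the largest part is exactly m (remove one copy of m, count p(n−m, m)). With p(0, ·) = 1 this gives p(54, parts ≤ 44) = 386058. (By conjugating Young diagrams, this also counts partitions of 54 into at most 44 parts.)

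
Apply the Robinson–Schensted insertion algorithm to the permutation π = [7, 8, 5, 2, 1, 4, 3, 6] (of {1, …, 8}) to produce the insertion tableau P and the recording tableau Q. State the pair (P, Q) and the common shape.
P = [1, 3, 6] / [2, 4] / [5, 8] / [7];  Q = [1, 2, 8] / [3, 6] / [4, 7] / [5];  common shape = (3, 2, 2, 1)

Row-insert the values π_1, π_2, … into P one at a time, bumping the leftmost entry strictly greater than the inserted value down to the next row. The recording tableau Q records, in position (i, j), the step at which that cell was added to P.
  Insert 7 (step 1): P = [7];  Q = [1]
  Insert 8 (step 2): P = [7, 8];  Q = [1, 2]
  Insert 5 (step 3): P = [5, 8] / [7];  Q = [1, 2] / [3]
  Insert 2 (step 4): P = [2, 8] / [5] / [7];  Q = [1, 2] / [3] / [4]
  Insert 1 (step 5): P = [1, 8] / [2] / [5] / [7];  Q = [1, 2] / [3] / [4] / [5]
  Insert 4 (step 6): P = [1, 4] / [2, 8] / [5] / [7];  Q = [1, 2] / [3, 6] / [4] / [5]
  Insert 3 (step 7): P = [1, 3] / [2, 4] / [5, 8] / [7];  Q = [1, 2] / [3, 6] / [4, 7] / [5]
  Insert 6 (step 8): P = [1, 3, 6] / [2, 4] / [5, 8] / [7];  Q = [1, 2, 8] / [3, 6] / [4, 7] / [5]
Final shape: (3, 2, 2, 1).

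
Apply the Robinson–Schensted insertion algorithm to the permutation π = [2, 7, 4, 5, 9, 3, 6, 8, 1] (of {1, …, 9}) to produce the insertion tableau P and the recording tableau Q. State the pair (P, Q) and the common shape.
P = [1, 3, 5, 6, 8] / [2, 9] / [4] / [7];  Q = [1, 2, 4, 5, 8] / [3, 7] / [6] / [9];  common shape = (5, 2, 1, 1)

Row-insert the values π_1, π_2, … into P one at a time, bumping the leftmost entry strictly greater than the inserted value down to the next row. The recording tableau Q records, in position (i, j), the step at which that cell was added to P.
  Insert 2 (step 1): P = [2];  Q = [1]
  Insert 7 (step 2): P = [2, 7];  Q = [1, 2]
  Insert 4 (step 3): P = [2, 4] / [7];  Q = [1, 2] / [3]
  Insert 5 (step 4): P = [2, 4, 5] / [7];  Q = [1, 2, 4] / [3]
  Insert 9 (step 5): P = [2, 4, 5, 9] / [7];  Q = [1, 2, 4, 5] / [3]
  Insert 3 (step 6): P = [2, 3, 5, 9] / [4] / [7];  Q = [1, 2, 4, 5] / [3] / [6]
  Insert 6 (step 7): P = [2, 3, 5, 6] / [4, 9] / [7];  Q = [1, 2, 4, 5] / [3, 7] / [6]
  Insert 8 (step 8): P = [2, 3, 5, 6, 8] / [4, 9] / [7];  Q = [1, 2, 4, 5, 8] / [3, 7] / [6]
  Insert 1 (step 9): P = [1, 3, 5, 6, 8] / [2, 9] / [4] / [7];  Q = [1, 2, 4, 5, 8] / [3, 7] / [6] / [9]
Final shape: (5, 2, 1, 1).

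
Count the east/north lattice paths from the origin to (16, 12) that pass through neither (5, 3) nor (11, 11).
Number of paths = 17792411

Inclusion–exclusion. Total paths: C(28, 16) = 30421755. Through P₁: C(8, 5)·C(20, 11) = 9405760. Through P₂: C(22, 11)·C(6, 5) = 4232592. Since P₁ is strictly southwest of P₂, a monotone path through both must visit P₁ then P₂; paths through both = C(8, 5)·C(14, 6)·C(6, 5) = 1009008. Avoid both = 30421755 − 9405760 − 4232592 + 1009008 = 17792411.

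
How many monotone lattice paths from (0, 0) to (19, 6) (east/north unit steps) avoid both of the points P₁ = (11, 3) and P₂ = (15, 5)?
Number of paths = 66820

Inclusion–exclusion. Total paths: C(25, 19) = 177100. Through P₁: C(14, 11)·C(11, 8) = 60060. Through P₂: C(20, 15)·C(5, 4) = 77520. Since P₁ is strictly southwest of P₂, a monotone path through both must visit P₁ then P₂; paths through both = C(14, 11)·C(6, 4)·C(5, 4) = 27300. Avoid both = 177100 − 60060 − 77520 + 27300 = 66820.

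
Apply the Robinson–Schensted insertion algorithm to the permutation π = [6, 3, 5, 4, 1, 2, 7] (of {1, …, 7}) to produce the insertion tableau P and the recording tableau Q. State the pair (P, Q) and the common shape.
P = [1, 2, 7] / [3, 4] / [5] / [6];  Q = [1, 3, 7] / [2, 6] / [4] / [5];  common shape = (3, 2, 1, 1)

Row-insert the values π_1, π_2, … into P one at a time, bumping the leftmost entry strictly greater than the inserted value down to the next row. The recording tableau Q records, in position (i, j), the step at which that cell was added to P.
  Insert 6 (step 1): P = [6];  Q = [1]
  Insert 3 (step 2): P = [3] / [6];  Q = [1] / [2]
  Insert 5 (step 3): P = [3, 5] / [6];  Q = [1, 3] / [2]
  Insert 4 (step 4): P = [3, 4] / [5] / [6];  Q = [1, 3] / [2] / [4]
  Insert 1 (step 5): P = [1, 4] / [3] / [5] / [6];  Q = [1, 3] / [2] / [4] / [5]
  Insert 2 (step 6): P = [1, 2] / [3, 4] / [5] / [6];  Q = [1, 3] / [2, 6] / [4] / [5]
  Insert 7 (step 7): P = [1, 2, 7] / [3, 4] / [5] / [6];  Q = [1, 3, 7] / [2, 6] / [4] / [5]
Final shape: (3, 2, 1, 1).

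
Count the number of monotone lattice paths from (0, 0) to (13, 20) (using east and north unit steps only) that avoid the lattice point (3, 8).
Number of paths = 466469850

Total paths from (0, 0) to (13, 20): C(33, 13) = 573166440. Paths through (3, 8): (paths (0, 0) → (3, 8)) × (paths (3, 8) → (13, 20)) = C(11, 3) · C(22, 10) = 165 · 646646 = 106696590. Avoidance count = 573166440 − 106696590 = 466469850.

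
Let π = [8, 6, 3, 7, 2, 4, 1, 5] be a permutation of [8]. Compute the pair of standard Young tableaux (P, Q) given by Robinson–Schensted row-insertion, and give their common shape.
P = [1, 4, 5] / [2, 7] / [3] / [6] / [8];  Q = [1, 4, 8] / [2, 6] / [3] / [5] / [7];  common shape = (3, 2, 1, 1, 1)

Row-insert the values π_1, π_2, … into P one at a time, bumping the leftmost entry strictly greater than the inserted value down to the next row. The recording tableau Q records, in position (i, j), the step at which that cell was added to P.
  Insert 8 (step 1): P = [8];  Q = [1]
  Insert 6 (step 2): P = [6] / [8];  Q = [1] / [2]
  Insert 3 (step 3): P = [3] / [6] / [8];  Q = [1] / [2] / [3]
  Insert 7 (step 4): P = [3, 7] / [6] / [8];  Q = [1, 4] / [2] / [3]
  Insert 2 (step 5): P = [2, 7] / [3] / [6] / [8];  Q = [1, 4] / [2] / [3] / [5]
  Insert 4 (step 6): P = [2, 4] / [3, 7] / [6] / [8];  Q = [1, 4] / [2, 6] / [3] / [5]
  Insert 1 (step 7): P = [1, 4] / [2, 7] / [3] / [6] / [8];  Q = [1, 4] / [2, 6] / [3] / [5] / [7]
  Insert 5 (step 8): P = [1, 4, 5] / [2, 7] / [3] / [6] / [8];  Q = [1, 4, 8] / [2, 6] / [3] / [5] / [7]
Final shape: (3, 2, 1, 1, 1).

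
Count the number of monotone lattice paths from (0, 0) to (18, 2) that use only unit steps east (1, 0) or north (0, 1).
Number of paths = 190

A monotone lattice path from (0, 0) to (18, 2) consists of 18 east steps and 2 north steps in some order, so it is determined by which 18 of the 20 steps are east. The count is C(20, 18) = 190.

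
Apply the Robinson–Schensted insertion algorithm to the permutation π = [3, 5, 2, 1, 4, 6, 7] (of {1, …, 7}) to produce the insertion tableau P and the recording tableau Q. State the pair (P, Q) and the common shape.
P = [1, 4, 6, 7] / [2, 5] / [3];  Q = [1, 2, 6, 7] / [3, 5] / [4];  common shape = (4, 2, 1)

Row-insert the values π_1, π_2, … into P one at a time, bumping the leftmost entry strictly greater than the inserted value down to the next row. The recording tableau Q records, in position (i, j), the step at which that cell was added to P.
  Insert 3 (step 1): P = [3];  Q = [1]
  Insert 5 (step 2): P = [3, 5];  Q = [1, 2]
  Insert 2 (step 3): P = [2, 5] / [3];  Q = [1, 2] / [3]
  Insert 1 (step 4): P = [1, 5] / [2] / [3];  Q = [1, 2] / [3] / [4]
  Insert 4 (step 5): P = [1, 4] / [2, 5] / [3];  Q = [1, 2] / [3, 5] / [4]
  Insert 6 (step 6): P = [1, 4, 6] / [2, 5] / [3];  Q = [1, 2, 6] / [3, 5] / [4]
  Insert 7 (step 7): P = [1, 4, 6, 7] / [2, 5] / [3];  Q = [1, 2, 6, 7] / [3, 5] / [4]
Final shape: (4, 2, 1).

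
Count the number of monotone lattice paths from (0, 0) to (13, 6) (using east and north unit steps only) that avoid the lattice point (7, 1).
Number of paths = 23436

Total paths from (0, 0) to (13, 6): C(19, 13) = 27132. Paths through (7, 1): (paths (0, 0) → (7, 1)) × (paths (7, 1) → (13, 6)) = C(8, 7) · C(11, 6) = 8 · 462 = 3696. Avoidance count = 27132 − 3696 = 23436.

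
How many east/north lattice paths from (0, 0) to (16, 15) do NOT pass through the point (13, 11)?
Number of paths = 213175155

Total paths from (0, 0) to (16, 15): C(31, 16) = 300540195. Paths through (13, 11): (paths (0, 0) → (13, 11)) × (paths (13, 11) → (16, 15)) = C(24, 13) · C(7, 3) = 2496144 · 35 = 87365040. Avoidance count = 300540195 − 87365040 = 213175155.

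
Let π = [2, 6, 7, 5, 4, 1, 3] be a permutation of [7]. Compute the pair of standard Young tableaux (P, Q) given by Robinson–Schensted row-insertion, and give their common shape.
P = [1, 3, 7] / [2, 4] / [5] / [6];  Q = [1, 2, 3] / [4, 7] / [5] / [6];  common shape = (3, 2, 1, 1)

Row-insert the values π_1, π_2, … into P one at a time, bumping the leftmost entry strictly greater than the inserted value down to the next row. The recording tableau Q records, in position (i, j), the step at which that cell was added to P.
  Insert 2 (step 1): P = [2];  Q = [1]
  Insert 6 (step 2): P = [2, 6];  Q = [1, 2]
  Insert 7 (step 3): P = [2, 6, 7];  Q = [1, 2, 3]
  Insert 5 (step 4): P = [2, 5, 7] / [6];  Q = [1, 2, 3] / [4]
  Insert 4 (step 5): P = [2, 4, 7] / [5] / [6];  Q = [1, 2, 3] / [4] / [5]
  Insert 1 (step 6): P = [1, 4, 7] / [2] / [5] / [6];  Q = [1, 2, 3] / [4] / [5] / [6]
  Insert 3 (step 7): P = [1, 3, 7] / [2, 4] / [5] / [6];  Q = [1, 2, 3] / [4, 7] / [5] / [6]
Final shape: (3, 2, 1, 1).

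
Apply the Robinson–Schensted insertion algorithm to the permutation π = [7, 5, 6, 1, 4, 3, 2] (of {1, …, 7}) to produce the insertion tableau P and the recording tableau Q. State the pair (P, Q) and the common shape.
P = [1, 2] / [3, 6] / [4] / [5] / [7];  Q = [1, 3] / [2, 5] / [4] / [6] / [7];  common shape = (2, 2, 1, 1, 1)

Row-insert the values π_1, π_2, … into P one at a time, bumping the leftmost entry strictly greater than the inserted value down to the next row. The recording tableau Q records, in position (i, j), the step at which that cell was added to P.
  Insert 7 (step 1): P = [7];  Q = [1]
  Insert 5 (step 2): P = [5] / [7];  Q = [1] / [2]
  Insert 6 (step 3): P = [5, 6] / [7];  Q = [1, 3] / [2]
  Insert 1 (step 4): P = [1, 6] / [5] / [7];  Q = [1, 3] / [2] / [4]
  Insert 4 (step 5): P = [1, 4] / [5, 6] / [7];  Q = [1, 3] / [2, 5] / [4]
  Insert 3 (step 6): P = [1, 3] / [4, 6] / [5] / [7];  Q = [1, 3] / [2, 5] / [4] / [6]
  Insert 2 (step 7): P = [1, 2] / [3, 6] / [4] / [5] / [7];  Q = [1, 3] / [2, 5] / [4] / [6] / [7]
Final shape: (2, 2, 1, 1, 1).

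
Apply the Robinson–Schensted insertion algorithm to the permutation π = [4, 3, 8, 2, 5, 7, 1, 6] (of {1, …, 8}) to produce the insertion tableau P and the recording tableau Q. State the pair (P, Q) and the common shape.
P = [1, 5, 6] / [2, 7] / [3, 8] / [4];  Q = [1, 3, 6] / [2, 5] / [4, 8] / [7];  common shape = (3, 2, 2, 1)

Row-insert the values π_1, π_2, … into P one at a time, bumping the leftmost entry strictly greater than the inserted value down to the next row. The recording tableau Q records, in position (i, j), the step at which that cell was added to P.
  Insert 4 (step 1): P = [4];  Q = [1]
  Insert 3 (step 2): P = [3] / [4];  Q = [1] / [2]
  Insert 8 (step 3): P = [3, 8] / [4];  Q = [1, 3] / [2]
  Insert 2 (step 4): P = [2, 8] / [3] / [4];  Q = [1, 3] / [2] / [4]
  Insert 5 (step 5): P = [2, 5] / [3, 8] / [4];  Q = [1, 3] / [2, 5] / [4]
  Insert 7 (step 6): P = [2, 5, 7] / [3, 8] / [4];  Q = [1, 3, 6] / [2, 5] / [4]
  Insert 1 (step 7): P = [1, 5, 7] / [2, 8] / [3] / [4];  Q = [1, 3, 6] / [2, 5] / [4] / [7]
  Insert 6 (step 8): P = [1, 5, 6] / [2, 7] / [3, 8] / [4];  Q = [1, 3, 6] / [2, 5] / [4, 8] / [7]
Final shape: (3, 2, 2, 1).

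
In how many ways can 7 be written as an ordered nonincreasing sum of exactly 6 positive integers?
p(7, 6 parts) = 1

Partitions of n into exactly k parts ↔ partitions of n − k into at most k parts (subtract 1 from each part). For n = 7, k = 6, the partitions are: 2+1+1+1+1+1. Count = 1.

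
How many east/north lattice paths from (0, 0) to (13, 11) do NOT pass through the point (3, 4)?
Number of paths = 1815464

Total paths from (0, 0) to (13, 11): C(24, 13) = 2496144. Paths through (3, 4): (paths (0, 0) → (3, 4)) × (paths (3, 4) → (13, 11)) = C(7, 3) · C(17, 10) = 35 · 19448 = 680680. Avoidance count = 2496144 − 680680 = 1815464.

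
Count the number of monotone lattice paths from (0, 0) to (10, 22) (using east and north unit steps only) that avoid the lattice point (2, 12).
Number of paths = 60530262

Total paths from (0, 0) to (10, 22): C(32, 10) = 64512240. Paths through (2, 12): (paths (0, 0) → (2, 12)) × (paths (2, 12) → (10, 22)) = C(14, 2) · C(18, 8) = 91 · 43758 = 3981978. Avoidance count = 64512240 − 3981978 = 60530262.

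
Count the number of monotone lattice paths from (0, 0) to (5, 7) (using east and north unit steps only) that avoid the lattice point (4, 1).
Number of paths = 757

Total paths from (0, 0) to (5, 7): C(12, 5) = 792. Paths through (4, 1): (paths (0, 0) → (4, 1)) × (paths (4, 1) → (5, 7)) = C(5, 4) · C(7, 1) = 5 · 7 = 35. Avoidance count = 792 − 35 = 757.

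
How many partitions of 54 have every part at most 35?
p(54, parts ≤ 35) = 384558

Use the recurrence p(n, m) = p(n, m−1) + p(n−m, m): either the largest part is < m (count p(n, m−1)) or the largest part is exactly m (remove one copy of m, count p(n−m, m)). With p(0, ·) = 1 this gives p(54, parts ≤ 35) = 384558. (By conjugating Young diagrams, this also counts partitions of 54 into at most 35 parts.)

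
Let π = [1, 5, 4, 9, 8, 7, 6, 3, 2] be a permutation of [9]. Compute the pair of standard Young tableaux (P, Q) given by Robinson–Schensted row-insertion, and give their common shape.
P = [1, 2, 6] / [3, 7] / [4] / [5] / [8] / [9];  Q = [1, 2, 4] / [3, 5] / [6] / [7] / [8] / [9];  common shape = (3, 2, 1, 1, 1, 1)

Row-insert the values π_1, π_2, … into P one at a time, bumping the leftmost entry strictly greater than the inserted value down to the next row. The recording tableau Q records, in position (i, j), the step at which that cell was added to P.
  Insert 1 (step 1): P = [1];  Q = [1]
  Insert 5 (step 2): P = [1, 5];  Q = [1, 2]
  Insert 4 (step 3): P = [1, 4] / [5];  Q = [1, 2] / [3]
  Insert 9 (step 4): P = [1, 4, 9] / [5];  Q = [1, 2, 4] / [3]
  Insert 8 (step 5): P = [1, 4, 8] / [5, 9];  Q = [1, 2, 4] / [3, 5]
  Insert 7 (step 6): P = [1, 4, 7] / [5, 8] / [9];  Q = [1, 2, 4] / [3, 5] / [6]
  Insert 6 (step 7): P = [1, 4, 6] / [5, 7] / [8] / [9];  Q = [1, 2, 4] / [3, 5] / [6] / [7]
  Insert 3 (step 8): P = [1, 3, 6] / [4, 7] / [5] / [8] / [9];  Q = [1, 2, 4] / [3, 5] / [6] / [7] / [8]
  Insert 2 (step 9): P = [1, 2, 6] / [3, 7] / [4] / [5] / [8] / [9];  Q = [1, 2, 4] / [3, 5] / [6] / [7] / [8] / [9]
Final shape: (3, 2, 1, 1, 1, 1).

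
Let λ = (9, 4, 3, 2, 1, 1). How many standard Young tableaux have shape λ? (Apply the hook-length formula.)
# SYT of shape (9, 4, 3, 2, 1, 1) = 120931200

Hook-length formula: f^λ = n! / Π hook(c), product over all cells c of the Young diagram. For λ = (9, 4, 3, 2, 1, 1), n = 20 boxes. Hook lengths by row (left-to-right, top-to-bottom): [14, 11, 9, 7, 5, 4, 3, 2, 1]; [8, 5, 3, 1]; [6, 3, 1]; [4, 1]; [2]; [1]. Product of hooks = 20118067200. So f^λ = 20! / 20118067200 = 2432902008176640000 / 20118067200 = 120931200.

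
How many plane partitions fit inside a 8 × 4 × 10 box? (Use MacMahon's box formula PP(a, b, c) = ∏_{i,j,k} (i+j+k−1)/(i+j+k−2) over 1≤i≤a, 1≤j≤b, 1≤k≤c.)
PP(8, 4, 10) = 1268665346776464

Evaluate the triple product over i = 1..8, j = 1..4, k = 1..10. The factors are (2/1) · (3/2) · (4/3) · (5/4) · (6/5) · (7/6) · (8/7) · (9/8) · … (320 factors total). The numerators and denominators telescope so the product is an integer; carrying out the multiplication exactly gives PP(8, 4, 10) = 1268665346776464.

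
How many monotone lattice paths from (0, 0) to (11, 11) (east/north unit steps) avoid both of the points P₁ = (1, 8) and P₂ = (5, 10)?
Number of paths = 682782

Inclusion–exclusion. Total paths: C(22, 11) = 705432. Through P₁: C(9, 1)·C(13, 10) = 2574. Through P₂: C(15, 5)·C(7, 6) = 21021. Since P₁ is strictly southwest of P₂, a monotone path through both must visit P₁ then P₂; paths through both = C(9, 1)·C(6, 4)·C(7, 6) = 945. Avoid both = 705432 − 2574 − 21021 + 945 = 682782.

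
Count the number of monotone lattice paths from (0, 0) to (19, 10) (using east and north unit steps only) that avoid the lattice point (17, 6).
Number of paths = 18515805

Total paths from (0, 0) to (19, 10): C(29, 19) = 20030010. Paths through (17, 6): (paths (0, 0) → (17, 6)) × (paths (17, 6) → (19, 10)) = C(23, 17) · C(6, 2) = 100947 · 15 = 1514205. Avoidance count = 20030010 − 1514205 = 18515805.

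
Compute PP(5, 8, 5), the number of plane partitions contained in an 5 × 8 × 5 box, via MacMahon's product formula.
PP(5, 8, 5) = 235234907908

Evaluate the triple product over i = 1..5, j = 1..8, k = 1..5. The factors are (2/1) · (3/2) · (4/3) · (5/4) · (6/5) · (3/2) · (4/3) · (5/4) · … (200 factors total). The numerators and denominators telescope so the product is an integer; carrying out the multiplication exactly gives PP(5, 8, 5) = 235234907908.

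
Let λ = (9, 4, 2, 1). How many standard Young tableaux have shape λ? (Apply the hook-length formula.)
# SYT of shape (9, 4, 2, 1) = 180180

Hook-length formula: f^λ = n! / Π hook(c), product over all cells c of the Young diagram. For λ = (9, 4, 2, 1), n = 16 boxes. Hook lengths by row (left-to-right, top-to-bottom): [12, 10, 8, 7, 5, 4, 3, 2, 1]; [6, 4, 2, 1]; [3, 1]; [1]. Product of hooks = 116121600. So f^λ = 16! / 116121600 = 20922789888000 / 116121600 = 180180.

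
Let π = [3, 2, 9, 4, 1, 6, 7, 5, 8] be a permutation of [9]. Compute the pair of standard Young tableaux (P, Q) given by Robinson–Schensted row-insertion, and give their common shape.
P = [1, 4, 5, 7, 8] / [2, 6] / [3, 9];  Q = [1, 3, 6, 7, 9] / [2, 4] / [5, 8];  common shape = (5, 2, 2)

Row-insert the values π_1, π_2, … into P one at a time, bumping the leftmost entry strictly greater than the inserted value down to the next row. The recording tableau Q records, in position (i, j), the step at which that cell was added to P.
  Insert 3 (step 1): P = [3];  Q = [1]
  Insert 2 (step 2): P = [2] / [3];  Q = [1] / [2]
  Insert 9 (step 3): P = [2, 9] / [3];  Q = [1, 3] / [2]
  Insert 4 (step 4): P = [2, 4] / [3, 9];  Q = [1, 3] / [2, 4]
  Insert 1 (step 5): P = [1, 4] / [2, 9] / [3];  Q = [1, 3] / [2, 4] / [5]
  Insert 6 (step 6): P = [1, 4, 6] / [2, 9] / [3];  Q = [1, 3, 6] / [2, 4] / [5]
  Insert 7 (step 7): P = [1, 4, 6, 7] / [2, 9] / [3];  Q = [1, 3, 6, 7] / [2, 4] / [5]
  Insert 5 (step 8): P = [1, 4, 5, 7] / [2, 6] / [3, 9];  Q = [1, 3, 6, 7] / [2, 4] / [5, 8]
  Insert 8 (step 9): P = [1, 4, 5, 7, 8] / [2, 6] / [3, 9];  Q = [1, 3, 6, 7, 9] / [2, 4] / [5, 8]
Final shape: (5, 2, 2).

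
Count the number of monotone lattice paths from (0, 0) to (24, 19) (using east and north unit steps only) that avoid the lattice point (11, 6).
Number of paths = 671754606250

Total paths from (0, 0) to (24, 19): C(43, 24) = 800472431850. Paths through (11, 6): (paths (0, 0) → (11, 6)) × (paths (11, 6) → (24, 19)) = C(17, 11) · C(26, 13) = 12376 · 10400600 = 128717825600. Avoidance count = 800472431850 − 128717825600 = 671754606250.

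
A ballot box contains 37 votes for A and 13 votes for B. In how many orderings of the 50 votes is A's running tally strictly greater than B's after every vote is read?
Strict-lead orderings = 170333048928

Total orderings of the 50 votes with 37 for A: C(50, 37) = 354860518600. By the Bertrand ballot formula (Cycle Lemma / reflection principle), the number of orderings in which A is strictly ahead of B throughout is (p − q)/(p + q) · C(p + q, p) = (37 − 13)/(37 + 13) · 354860518600 = 170333048928.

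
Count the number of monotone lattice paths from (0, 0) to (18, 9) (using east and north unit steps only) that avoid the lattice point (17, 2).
Number of paths = 4685457

Total paths from (0, 0) to (18, 9): C(27, 18) = 4686825. Paths through (17, 2): (paths (0, 0) → (17, 2)) × (paths (17, 2) → (18, 9)) = C(19, 17) · C(8, 1) = 171 · 8 = 1368. Avoidance count = 4686825 − 1368 = 4685457.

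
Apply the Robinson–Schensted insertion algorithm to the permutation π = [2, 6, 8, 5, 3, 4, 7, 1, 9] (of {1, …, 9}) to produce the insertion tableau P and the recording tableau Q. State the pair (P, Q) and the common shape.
P = [1, 3, 4, 7, 9] / [2, 8] / [5] / [6];  Q = [1, 2, 3, 7, 9] / [4, 6] / [5] / [8];  common shape = (5, 2, 1, 1)

Row-insert the values π_1, π_2, … into P one at a time, bumping the leftmost entry strictly greater than the inserted value down to the next row. The recording tableau Q records, in position (i, j), the step at which that cell was added to P.
  Insert 2 (step 1): P = [2];  Q = [1]
  Insert 6 (step 2): P = [2, 6];  Q = [1, 2]
  Insert 8 (step 3): P = [2, 6, 8];  Q = [1, 2, 3]
  Insert 5 (step 4): P = [2, 5, 8] / [6];  Q = [1, 2, 3] / [4]
  Insert 3 (step 5): P = [2, 3, 8] / [5] / [6];  Q = [1, 2, 3] / [4] / [5]
  Insert 4 (step 6): P = [2, 3, 4] / [5, 8] / [6];  Q = [1, 2, 3] / [4, 6] / [5]
  Insert 7 (step 7): P = [2, 3, 4, 7] / [5, 8] / [6];  Q = [1, 2, 3, 7] / [4, 6] / [5]
  Insert 1 (step 8): P = [1, 3, 4, 7] / [2, 8] / [5] / [6];  Q = [1, 2, 3, 7] / [4, 6] / [5] / [8]
  Insert 9 (step 9): P = [1, 3, 4, 7, 9] / [2, 8] / [5] / [6];  Q = [1, 2, 3, 7, 9] / [4, 6] / [5] / [8]
Final shape: (5, 2, 1, 1).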